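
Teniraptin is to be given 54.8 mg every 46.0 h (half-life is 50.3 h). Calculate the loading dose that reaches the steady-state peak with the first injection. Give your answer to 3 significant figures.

117 mg

k = ln 2 / 50.3 = 0.01378 h⁻¹
Accumulation ratio R = 1 / (1 − e^(−kτ)) = 1 / (1 − e^(−0.01378×46.0)) = 1 / (1 − 0.5305) = 2.130
Loading dose = maintenance dose × R = 54.8 × 2.130 ≈ 117 mg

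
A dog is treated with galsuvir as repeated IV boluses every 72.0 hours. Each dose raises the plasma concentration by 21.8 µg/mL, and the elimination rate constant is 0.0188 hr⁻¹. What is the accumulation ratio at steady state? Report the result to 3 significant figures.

Fraction remaining after one interval: e^(−kτ) = e^(−0.01880 × 72.0) = 0.2583
R = 1 / (1 − 0.2583) = 1 / 0.7417 ≈ 1.35

1.35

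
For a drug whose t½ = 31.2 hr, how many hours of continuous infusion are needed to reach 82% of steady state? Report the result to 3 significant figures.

77.2 hours

k = ln 2 / 31.2 = 0.02222 hr⁻¹
f = 1 − e^(−kt)  ⇒  t = −ln(1 − f) / k
t = −ln(1 − 0.82) / 0.02222 = 1.715 / 0.02222 ≈ 77.2 hours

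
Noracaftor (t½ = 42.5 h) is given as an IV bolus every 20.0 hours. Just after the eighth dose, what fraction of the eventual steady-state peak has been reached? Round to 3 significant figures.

0.926

k = ln 2 / 42.5 = 0.01631 h⁻¹
f_n = 1 − e^(−nkτ) = 1 − e^(−8 × 0.01631 × 20.0) = 1 − e^(−2.609) = 1 − 0.07357 ≈ 0.926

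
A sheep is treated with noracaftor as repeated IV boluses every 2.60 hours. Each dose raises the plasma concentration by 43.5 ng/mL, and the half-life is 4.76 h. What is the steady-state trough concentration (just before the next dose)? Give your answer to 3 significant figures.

k = ln 2 / 4.76 = 0.1456 h⁻¹
Fraction remaining after one interval: e^(−kτ) = e^(−0.1456 × 2.60) = 0.6848
R = 1 / (1 − 0.6848) = 3.173
Css,max = 43.5 × 3.173 = 138.0 ng/mL
Css,min = Css,max × e^(−kτ) = 138.0 × 0.6848 ≈ 94.5 ng/mL

94.5 ng/mL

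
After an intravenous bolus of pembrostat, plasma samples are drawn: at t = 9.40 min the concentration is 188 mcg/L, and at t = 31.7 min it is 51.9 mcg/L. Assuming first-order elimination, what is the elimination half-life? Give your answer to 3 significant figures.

12.0 minutes

k = ln(C₁/C₂) / (t₂ − t₁) = ln(188/51.9) / (31.7 − 9.40)
  = 1.287 / 22.30 = 0.05772 min⁻¹
t½ = ln 2 / k = ln 2 / 0.05772 ≈ 12.0 minutes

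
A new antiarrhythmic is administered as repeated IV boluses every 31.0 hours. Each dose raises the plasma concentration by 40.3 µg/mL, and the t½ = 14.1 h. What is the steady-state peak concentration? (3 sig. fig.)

k = ln 2 / 14.1 = 0.04916 h⁻¹
Fraction remaining after one interval: e^(−kτ) = e^(−0.04916 × 31.0) = 0.2179
R = 1 / (1 − 0.2179) = 1.279
Css,max = 40.3 × 1.279 ≈ 51.5 µg/mL

51.5 µg/mL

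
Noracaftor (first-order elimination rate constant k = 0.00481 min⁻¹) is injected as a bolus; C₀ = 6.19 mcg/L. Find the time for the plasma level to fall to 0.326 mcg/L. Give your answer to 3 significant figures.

612 minutes

C(t) = C₀ e^(−kt)  ⇒  t = ln(C₀/C) / k
t = ln(6.19/0.326) / 0.004810 = 2.944 / 0.004810 ≈ 612 minutes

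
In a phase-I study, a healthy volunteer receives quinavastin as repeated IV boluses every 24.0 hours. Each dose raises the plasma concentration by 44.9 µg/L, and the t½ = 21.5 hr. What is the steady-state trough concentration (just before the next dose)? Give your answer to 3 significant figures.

k = ln 2 / 21.5 = 0.03224 hr⁻¹
Fraction remaining after one interval: e^(−kτ) = e^(−0.03224 × 24.0) = 0.4613
R = 1 / (1 − 0.4613) = 1.856
Css,max = 44.9 × 1.856 = 83.35 µg/L
Css,min = Css,max × e^(−kτ) = 83.35 × 0.4613 ≈ 38.4 µg/L

38.4 µg/L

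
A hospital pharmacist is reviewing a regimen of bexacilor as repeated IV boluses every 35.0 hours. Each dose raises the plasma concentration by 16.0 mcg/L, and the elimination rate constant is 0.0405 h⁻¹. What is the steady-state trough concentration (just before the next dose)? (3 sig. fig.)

5.12 mcg/L

Fraction remaining after one interval: e^(−kτ) = e^(−0.04050 × 35.0) = 0.2423
R = 1 / (1 − 0.2423) = 1.320
Css,max = 16.0 × 1.320 = 21.12 mcg/L
Css,min = Css,max × e^(−kτ) = 21.12 × 0.2423 ≈ 5.12 mcg/L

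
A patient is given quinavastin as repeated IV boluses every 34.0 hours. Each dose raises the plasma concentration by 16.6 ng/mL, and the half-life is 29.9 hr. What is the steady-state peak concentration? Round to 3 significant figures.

k = ln 2 / 29.9 = 0.02318 hr⁻¹
Fraction remaining after one interval: e^(−kτ) = e^(−0.02318 × 34.0) = 0.4547
R = 1 / (1 − 0.4547) = 1.834
Css,max = 16.6 × 1.834 ≈ 30.4 ng/mL

30.4 ng/mL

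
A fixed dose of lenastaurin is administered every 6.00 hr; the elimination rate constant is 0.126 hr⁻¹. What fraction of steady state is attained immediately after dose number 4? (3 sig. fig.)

f_n = 1 − e^(−nkτ) = 1 − e^(−4 × 0.1260 × 6.00) = 1 − e^(−3.024) = 1 − 0.04861 ≈ 0.951

0.951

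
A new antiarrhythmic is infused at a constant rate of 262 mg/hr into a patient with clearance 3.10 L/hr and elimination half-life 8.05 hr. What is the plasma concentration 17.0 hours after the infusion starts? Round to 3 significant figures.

Css = rate / CL = 262 / 3.10 = 84.52 µg/mL
k = ln 2 / 8.05 = 0.08611 hr⁻¹
C(t) = Css (1 − e^(−kt)) = 84.52 × (1 − e^(−1.464)) = 84.52 × 0.7686 ≈ 65.0 µg/mL

65.0 µg/mL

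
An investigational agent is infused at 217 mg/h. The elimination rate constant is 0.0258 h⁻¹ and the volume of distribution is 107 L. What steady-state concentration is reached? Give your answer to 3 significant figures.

CL = k · V = 0.0258 × 107 = 2.761 L/h
Css = rate / CL = 217 / 2.761 ≈ 78.6 mg/L

78.6 mg/L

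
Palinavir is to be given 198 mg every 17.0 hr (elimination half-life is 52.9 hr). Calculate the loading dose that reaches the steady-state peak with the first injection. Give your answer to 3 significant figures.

992 mg

k = ln 2 / 52.9 = 0.01310 hr⁻¹
Accumulation ratio R = 1 / (1 − e^(−kτ)) = 1 / (1 − e^(−0.01310×17.0)) = 1 / (1 − 0.8003) = 5.008
Loading dose = maintenance dose × R = 198 × 5.008 ≈ 992 mg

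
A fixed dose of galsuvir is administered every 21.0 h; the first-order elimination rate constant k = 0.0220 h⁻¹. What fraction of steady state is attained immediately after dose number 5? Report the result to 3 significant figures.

0.901

f_n = 1 − e^(−nkτ) = 1 − e^(−5 × 0.02200 × 21.0) = 1 − e^(−2.310) = 1 − 0.09926 ≈ 0.901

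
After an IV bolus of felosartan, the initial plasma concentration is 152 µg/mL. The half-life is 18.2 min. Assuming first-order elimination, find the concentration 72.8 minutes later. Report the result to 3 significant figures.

9.50 µg/mL

k = ln 2 / 18.2 = 0.03809 min⁻¹
C(t) = C₀ e^(−kt) = 152 × e^(−0.03809 × 72.8) = 152 × e^(−2.773) = 152 × 0.06250 ≈ 9.50 µg/mL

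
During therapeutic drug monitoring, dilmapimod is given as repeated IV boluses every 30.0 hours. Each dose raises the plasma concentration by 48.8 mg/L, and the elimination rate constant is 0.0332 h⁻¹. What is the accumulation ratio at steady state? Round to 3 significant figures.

Fraction remaining after one interval: e^(−kτ) = e^(−0.03320 × 30.0) = 0.3694
R = 1 / (1 − 0.3694) = 1 / 0.6306 ≈ 1.59

1.59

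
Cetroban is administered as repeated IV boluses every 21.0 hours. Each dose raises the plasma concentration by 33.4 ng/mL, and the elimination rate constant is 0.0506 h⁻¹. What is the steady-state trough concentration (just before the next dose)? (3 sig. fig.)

17.6 ng/mL

Fraction remaining after one interval: e^(−kτ) = e^(−0.05060 × 21.0) = 0.3456
R = 1 / (1 − 0.3456) = 1.528
Css,max = 33.4 × 1.528 = 51.04 ng/mL
Css,min = Css,max × e^(−kτ) = 51.04 × 0.3456 ≈ 17.6 ng/mL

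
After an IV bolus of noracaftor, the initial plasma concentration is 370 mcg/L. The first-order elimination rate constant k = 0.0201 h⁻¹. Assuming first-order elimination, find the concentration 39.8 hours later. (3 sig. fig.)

166 mcg/L

C(t) = C₀ e^(−kt) = 370 × e^(−0.02010 × 39.8) = 370 × e^(−0.8000) = 370 × 0.4493 ≈ 166 mcg/L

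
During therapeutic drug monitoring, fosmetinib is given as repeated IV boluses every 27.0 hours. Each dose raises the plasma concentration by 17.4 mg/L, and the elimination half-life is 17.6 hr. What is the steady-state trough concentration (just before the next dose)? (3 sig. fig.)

9.18 mg/L

k = ln 2 / 17.6 = 0.03938 hr⁻¹
Fraction remaining after one interval: e^(−kτ) = e^(−0.03938 × 27.0) = 0.3453
R = 1 / (1 − 0.3453) = 1.527
Css,max = 17.4 × 1.527 = 26.58 mg/L
Css,min = Css,max × e^(−kτ) = 26.58 × 0.3453 ≈ 9.18 mg/L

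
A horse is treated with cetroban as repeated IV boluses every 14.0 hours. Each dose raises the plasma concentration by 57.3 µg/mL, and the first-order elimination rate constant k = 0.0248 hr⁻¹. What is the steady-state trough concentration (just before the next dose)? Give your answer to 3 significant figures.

138 µg/mL

Fraction remaining after one interval: e^(−kτ) = e^(−0.02480 × 14.0) = 0.7067
R = 1 / (1 − 0.7067) = 3.409
Css,max = 57.3 × 3.409 = 195.3 µg/mL
Css,min = Css,max × e^(−kτ) = 195.3 × 0.7067 ≈ 138 µg/mL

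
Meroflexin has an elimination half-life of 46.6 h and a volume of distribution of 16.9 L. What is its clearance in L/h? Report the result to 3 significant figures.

0.251 L/h

k = ln 2 / t½ = ln 2 / 46.6 = 0.01487 h⁻¹
CL = k · V = 0.01487 × 16.9 ≈ 0.251 L/h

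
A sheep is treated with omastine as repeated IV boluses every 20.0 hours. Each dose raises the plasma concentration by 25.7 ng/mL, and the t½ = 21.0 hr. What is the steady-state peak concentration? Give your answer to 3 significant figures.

k = ln 2 / 21.0 = 0.03301 hr⁻¹
Fraction remaining after one interval: e^(−kτ) = e^(−0.03301 × 20.0) = 0.5168
R = 1 / (1 − 0.5168) = 2.069
Css,max = 25.7 × 2.069 ≈ 53.2 ng/mL

53.2 ng/mL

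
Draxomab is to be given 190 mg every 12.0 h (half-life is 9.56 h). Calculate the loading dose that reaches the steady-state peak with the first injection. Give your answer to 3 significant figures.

k = ln 2 / 9.56 = 0.07250 h⁻¹
Accumulation ratio R = 1 / (1 − e^(−kτ)) = 1 / (1 − e^(−0.07250×12.0)) = 1 / (1 − 0.4189) = 1.721
Loading dose = maintenance dose × R = 190 × 1.721 ≈ 327 mg

327 mg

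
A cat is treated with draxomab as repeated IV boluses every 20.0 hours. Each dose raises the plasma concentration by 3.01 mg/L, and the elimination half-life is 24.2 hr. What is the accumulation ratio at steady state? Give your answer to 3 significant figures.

2.29

k = ln 2 / 24.2 = 0.02864 hr⁻¹
Fraction remaining after one interval: e^(−kτ) = e^(−0.02864 × 20.0) = 0.5639
R = 1 / (1 − 0.5639) = 1 / 0.4361 ≈ 2.29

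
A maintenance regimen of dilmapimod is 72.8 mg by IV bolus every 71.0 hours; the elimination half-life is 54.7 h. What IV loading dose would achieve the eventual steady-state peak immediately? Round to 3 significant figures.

123 mg

k = ln 2 / 54.7 = 0.01267 h⁻¹
Accumulation ratio R = 1 / (1 − e^(−kτ)) = 1 / (1 − e^(−0.01267×71.0)) = 1 / (1 − 0.4067) = 1.685
Loading dose = maintenance dose × R = 72.8 × 1.685 ≈ 123 mg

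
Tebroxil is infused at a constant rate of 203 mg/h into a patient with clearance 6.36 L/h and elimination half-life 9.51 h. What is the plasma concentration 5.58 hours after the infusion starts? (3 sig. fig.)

Css = rate / CL = 203 / 6.36 = 31.92 mg/L
k = ln 2 / 9.51 = 0.07289 h⁻¹
C(t) = Css (1 − e^(−kt)) = 31.92 × (1 − e^(−0.4067)) = 31.92 × 0.3342 ≈ 10.7 mg/L

10.7 mg/L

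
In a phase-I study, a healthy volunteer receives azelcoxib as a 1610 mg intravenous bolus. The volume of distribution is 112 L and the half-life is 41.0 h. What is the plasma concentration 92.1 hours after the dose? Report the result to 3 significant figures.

C₀ = dose / V = 1610 / 112 = 14.38 mg/L
k = ln 2 / 41.0 = 0.01691 h⁻¹
C(t) = C₀ e^(−kt) = 14.38 × e^(−0.01691 × 92.1) = 14.38 × e^(−1.557) = 14.38 × 0.2108 ≈ 3.03 mg/L

3.03 mg/L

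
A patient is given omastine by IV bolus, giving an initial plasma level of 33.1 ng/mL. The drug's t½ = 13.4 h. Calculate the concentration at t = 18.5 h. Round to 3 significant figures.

k = ln 2 / 13.4 = 0.05173 h⁻¹
C(t) = C₀ e^(−kt) = 33.1 × e^(−0.05173 × 18.5) = 33.1 × e^(−0.9570) = 33.1 × 0.3841 ≈ 12.7 ng/mL

12.7 ng/mL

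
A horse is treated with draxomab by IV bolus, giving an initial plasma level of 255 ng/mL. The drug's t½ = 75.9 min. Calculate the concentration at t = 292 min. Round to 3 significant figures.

17.7 ng/mL

k = ln 2 / 75.9 = 0.009132 min⁻¹
292 min is 3.847 half-lives, so C = 255 × (1/2)^3.847 = 255 × 0.06948 ≈ 17.7 ng/mL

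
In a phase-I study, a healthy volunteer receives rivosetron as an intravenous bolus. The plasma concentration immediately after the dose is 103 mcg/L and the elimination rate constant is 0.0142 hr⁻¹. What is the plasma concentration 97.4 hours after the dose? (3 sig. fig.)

C(t) = C₀ e^(−kt) = 103 × e^(−0.01420 × 97.4) = 103 × e^(−1.383) = 103 × 0.2508 ≈ 25.8 mcg/L

25.8 mcg/L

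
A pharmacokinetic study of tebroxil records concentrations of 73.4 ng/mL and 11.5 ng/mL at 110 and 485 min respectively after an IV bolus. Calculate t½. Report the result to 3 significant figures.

140 minutes

k = ln(C₁/C₂) / (t₂ − t₁) = ln(73.4/11.5) / (485 − 110)
  = 1.854 / 375.0 = 0.004943 min⁻¹
t½ = ln 2 / k = ln 2 / 0.004943 ≈ 140 minutes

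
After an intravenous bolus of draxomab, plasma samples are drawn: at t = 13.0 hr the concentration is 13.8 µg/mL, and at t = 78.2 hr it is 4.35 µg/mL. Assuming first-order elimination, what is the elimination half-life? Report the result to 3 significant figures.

k = ln(C₁/C₂) / (t₂ − t₁) = ln(13.8/4.35) / (78.2 − 13.0)
  = 1.154 / 65.20 = 0.01771 hr⁻¹
t½ = ln 2 / k = ln 2 / 0.01771 ≈ 39.1 hours

39.1 hours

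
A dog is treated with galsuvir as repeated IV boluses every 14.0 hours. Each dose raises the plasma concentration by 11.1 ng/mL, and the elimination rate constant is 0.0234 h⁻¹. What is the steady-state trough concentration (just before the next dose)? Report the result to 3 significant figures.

Fraction remaining after one interval: e^(−kτ) = e^(−0.02340 × 14.0) = 0.7207
R = 1 / (1 − 0.7207) = 3.580
Css,max = 11.1 × 3.580 = 39.74 ng/mL
Css,min = Css,max × e^(−kτ) = 39.74 × 0.7207 ≈ 28.6 ng/mL

28.6 ng/mL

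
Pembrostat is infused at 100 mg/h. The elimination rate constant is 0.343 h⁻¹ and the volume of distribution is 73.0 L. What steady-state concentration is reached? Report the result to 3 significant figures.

3.99 mg/L

CL = k · V = 0.343 × 73.0 = 25.04 L/h
Css = rate / CL = 100 / 25.04 ≈ 3.99 mg/L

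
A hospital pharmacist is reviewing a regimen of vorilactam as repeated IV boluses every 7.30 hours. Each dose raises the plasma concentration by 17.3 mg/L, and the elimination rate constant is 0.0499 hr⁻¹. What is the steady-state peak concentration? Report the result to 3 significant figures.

Fraction remaining after one interval: e^(−kτ) = e^(−0.04990 × 7.30) = 0.6947
R = 1 / (1 − 0.6947) = 3.276
Css,max = 17.3 × 3.276 ≈ 56.7 mg/L

56.7 mg/L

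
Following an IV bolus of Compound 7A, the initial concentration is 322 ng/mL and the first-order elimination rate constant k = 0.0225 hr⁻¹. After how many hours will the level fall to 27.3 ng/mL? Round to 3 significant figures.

110 hours

C(t) = C₀ e^(−kt)  ⇒  t = ln(C₀/C) / k
t = ln(322/27.3) / 0.02250 = 2.468 / 0.02250 ≈ 110 hours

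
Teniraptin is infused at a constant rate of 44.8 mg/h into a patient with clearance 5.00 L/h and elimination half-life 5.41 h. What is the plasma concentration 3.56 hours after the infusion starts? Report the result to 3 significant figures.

3.28 µg/mL

Css = rate / CL = 44.8 / 5.00 = 8.960 µg/mL
k = ln 2 / 5.41 = 0.1281 h⁻¹
C(t) = Css (1 − e^(−kt)) = 8.960 × (1 − e^(−0.4561)) = 8.960 × 0.3663 ≈ 3.28 µg/mL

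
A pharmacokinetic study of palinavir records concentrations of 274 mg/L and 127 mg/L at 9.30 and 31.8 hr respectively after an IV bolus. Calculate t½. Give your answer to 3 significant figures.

k = ln(C₁/C₂) / (t₂ − t₁) = ln(274/127) / (31.8 − 9.30)
  = 0.7689 / 22.50 = 0.03418 hr⁻¹
t½ = ln 2 / k = ln 2 / 0.03418 ≈ 20.3 hours

20.3 hours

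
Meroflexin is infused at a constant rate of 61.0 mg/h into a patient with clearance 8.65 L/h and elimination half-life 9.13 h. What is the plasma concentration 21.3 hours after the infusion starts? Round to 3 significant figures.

5.65 mg/L

Css = rate / CL = 61.0 / 8.65 = 7.052 mg/L
k = ln 2 / 9.13 = 0.07592 h⁻¹
C(t) = Css (1 − e^(−kt)) = 7.052 × (1 − e^(−1.617)) = 7.052 × 0.8015 ≈ 5.65 mg/L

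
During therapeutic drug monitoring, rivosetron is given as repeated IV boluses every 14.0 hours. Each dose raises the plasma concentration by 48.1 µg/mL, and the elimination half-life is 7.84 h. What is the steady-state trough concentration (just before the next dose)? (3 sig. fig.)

k = ln 2 / 7.84 = 0.08841 h⁻¹
Fraction remaining after one interval: e^(−kτ) = e^(−0.08841 × 14.0) = 0.2900
R = 1 / (1 − 0.2900) = 1.409
Css,max = 48.1 × 1.409 = 67.75 µg/mL
Css,min = Css,max × e^(−kτ) = 67.75 × 0.2900 ≈ 19.6 µg/mL

19.6 µg/mL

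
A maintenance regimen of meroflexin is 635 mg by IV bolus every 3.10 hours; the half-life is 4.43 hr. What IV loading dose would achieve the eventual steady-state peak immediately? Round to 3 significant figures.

k = ln 2 / 4.43 = 0.1565 hr⁻¹
Accumulation ratio R = 1 / (1 − e^(−kτ)) = 1 / (1 − e^(−0.1565×3.10)) = 1 / (1 − 0.6157) = 2.602
Loading dose = maintenance dose × R = 635 × 2.602 ≈ 1650 mg

1650 mg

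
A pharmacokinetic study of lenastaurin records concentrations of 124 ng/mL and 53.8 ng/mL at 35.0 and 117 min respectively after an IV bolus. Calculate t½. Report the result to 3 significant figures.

68.1 minutes

k = ln(C₁/C₂) / (t₂ − t₁) = ln(124/53.8) / (117 − 35.0)
  = 0.8350 / 82.00 = 0.01018 min⁻¹
t½ = ln 2 / k = ln 2 / 0.01018 ≈ 68.1 minutes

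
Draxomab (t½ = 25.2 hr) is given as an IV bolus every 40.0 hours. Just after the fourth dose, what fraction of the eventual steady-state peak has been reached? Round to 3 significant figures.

k = ln 2 / 25.2 = 0.02751 hr⁻¹
f_n = 1 − e^(−nkτ) = 1 − e^(−4 × 0.02751 × 40.0) = 1 − e^(−4.401) = 1 − 0.01227 ≈ 0.988

0.988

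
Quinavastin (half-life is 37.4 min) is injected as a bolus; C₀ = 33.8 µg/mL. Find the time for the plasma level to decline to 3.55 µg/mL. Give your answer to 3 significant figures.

k = ln 2 / 37.4 = 0.01853 min⁻¹
C(t) = C₀ e^(−kt)  ⇒  t = ln(C₀/C) / k
t = ln(33.8/3.55) / 0.01853 = 2.254 / 0.01853 ≈ 122 minutes

122 minutes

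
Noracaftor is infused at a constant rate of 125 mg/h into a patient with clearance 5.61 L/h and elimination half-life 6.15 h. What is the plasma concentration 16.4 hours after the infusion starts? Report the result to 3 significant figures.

18.8 µg/mL

Css = rate / CL = 125 / 5.61 = 22.28 µg/mL
k = ln 2 / 6.15 = 0.1127 h⁻¹
C(t) = Css (1 − e^(−kt)) = 22.28 × (1 − e^(−1.848)) = 22.28 × 0.8425 ≈ 18.8 µg/mL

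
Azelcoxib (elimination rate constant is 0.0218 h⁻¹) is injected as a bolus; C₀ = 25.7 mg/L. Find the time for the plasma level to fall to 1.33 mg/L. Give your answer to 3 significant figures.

C(t) = C₀ e^(−kt)  ⇒  t = ln(C₀/C) / k
t = ln(25.7/1.33) / 0.02180 = 2.961 / 0.02180 ≈ 136 hours

136 hours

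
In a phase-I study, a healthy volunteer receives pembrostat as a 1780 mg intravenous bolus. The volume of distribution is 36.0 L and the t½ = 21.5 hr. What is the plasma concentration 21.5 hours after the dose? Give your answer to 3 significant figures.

C₀ = dose / V = 1780 / 36.0 = 49.44 µg/mL
k = ln 2 / 21.5 = 0.03224 hr⁻¹
C(t) = C₀ e^(−kt) = 49.44 × e^(−0.03224 × 21.5) = 49.44 × e^(−0.6931) = 49.44 × 0.5000 ≈ 24.7 µg/mL

24.7 µg/mL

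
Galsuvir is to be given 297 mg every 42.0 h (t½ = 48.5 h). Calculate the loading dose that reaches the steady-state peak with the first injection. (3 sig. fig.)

658 mg

k = ln 2 / 48.5 = 0.01429 h⁻¹
Accumulation ratio R = 1 / (1 − e^(−kτ)) = 1 / (1 − e^(−0.01429×42.0)) = 1 / (1 − 0.5487) = 2.216
Loading dose = maintenance dose × R = 297 × 2.216 ≈ 658 mg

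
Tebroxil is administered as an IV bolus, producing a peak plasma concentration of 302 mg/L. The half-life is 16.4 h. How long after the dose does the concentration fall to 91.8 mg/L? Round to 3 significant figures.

28.2 hours

k = ln 2 / 16.4 = 0.04227 h⁻¹
C(t) = C₀ e^(−kt)  ⇒  t = ln(C₀/C) / k
t = ln(302/91.8) / 0.04227 = 1.191 / 0.04227 ≈ 28.2 hours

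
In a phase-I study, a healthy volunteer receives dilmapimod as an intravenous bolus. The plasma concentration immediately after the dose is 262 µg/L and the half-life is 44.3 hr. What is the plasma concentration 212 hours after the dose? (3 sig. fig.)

k = ln 2 / 44.3 = 0.01565 hr⁻¹
212 hr is 4.786 half-lives, so C = 262 × (1/2)^4.786 = 262 × 0.03626 ≈ 9.50 µg/L

9.50 µg/L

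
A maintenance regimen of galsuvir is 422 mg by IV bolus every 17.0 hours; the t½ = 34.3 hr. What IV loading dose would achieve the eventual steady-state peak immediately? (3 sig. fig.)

1450 mg

k = ln 2 / 34.3 = 0.02021 hr⁻¹
Accumulation ratio R = 1 / (1 − e^(−kτ)) = 1 / (1 − e^(−0.02021×17.0)) = 1 / (1 − 0.7093) = 3.439
Loading dose = maintenance dose × R = 422 × 3.439 ≈ 1450 mg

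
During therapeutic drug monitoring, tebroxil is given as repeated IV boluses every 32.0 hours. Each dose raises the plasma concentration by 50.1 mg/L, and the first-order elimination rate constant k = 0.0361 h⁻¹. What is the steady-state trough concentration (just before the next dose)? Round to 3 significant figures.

23.0 mg/L

Fraction remaining after one interval: e^(−kτ) = e^(−0.03610 × 32.0) = 0.3150
R = 1 / (1 − 0.3150) = 1.460
Css,max = 50.1 × 1.460 = 73.14 mg/L
Css,min = Css,max × e^(−kτ) = 73.14 × 0.3150 ≈ 23.0 mg/L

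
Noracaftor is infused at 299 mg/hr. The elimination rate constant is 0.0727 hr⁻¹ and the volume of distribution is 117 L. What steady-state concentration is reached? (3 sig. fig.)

CL = k · V = 0.0727 × 117 = 8.506 L/hr
Css = rate / CL = 299 / 8.506 ≈ 35.2 µg/mL

35.2 µg/mL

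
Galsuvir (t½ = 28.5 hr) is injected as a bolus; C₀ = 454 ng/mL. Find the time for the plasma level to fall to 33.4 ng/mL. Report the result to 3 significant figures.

k = ln 2 / 28.5 = 0.02432 hr⁻¹
C(t) = C₀ e^(−kt)  ⇒  t = ln(C₀/C) / k
t = ln(454/33.4) / 0.02432 = 2.610 / 0.02432 ≈ 107 hours

107 hours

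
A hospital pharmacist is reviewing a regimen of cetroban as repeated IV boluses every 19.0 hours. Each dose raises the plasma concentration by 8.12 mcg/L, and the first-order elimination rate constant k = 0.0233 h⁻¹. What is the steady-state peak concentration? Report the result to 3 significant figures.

Fraction remaining after one interval: e^(−kτ) = e^(−0.02330 × 19.0) = 0.6423
R = 1 / (1 − 0.6423) = 2.796
Css,max = 8.12 × 2.796 ≈ 22.7 mcg/L

22.7 mcg/L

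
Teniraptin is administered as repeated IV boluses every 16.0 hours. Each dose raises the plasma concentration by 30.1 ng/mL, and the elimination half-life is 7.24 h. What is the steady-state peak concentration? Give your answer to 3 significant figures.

38.4 ng/mL

k = ln 2 / 7.24 = 0.09574 h⁻¹
Fraction remaining after one interval: e^(−kτ) = e^(−0.09574 × 16.0) = 0.2161
R = 1 / (1 − 0.2161) = 1.276
Css,max = 30.1 × 1.276 ≈ 38.4 ng/mL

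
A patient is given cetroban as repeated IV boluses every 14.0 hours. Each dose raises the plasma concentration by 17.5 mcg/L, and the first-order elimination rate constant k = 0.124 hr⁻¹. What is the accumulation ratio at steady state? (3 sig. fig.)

Fraction remaining after one interval: e^(−kτ) = e^(−0.1240 × 14.0) = 0.1762
R = 1 / (1 − 0.1762) = 1 / 0.8238 ≈ 1.21

1.21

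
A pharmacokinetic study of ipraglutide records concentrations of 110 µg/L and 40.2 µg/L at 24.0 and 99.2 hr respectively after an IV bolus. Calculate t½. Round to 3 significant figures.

k = ln(C₁/C₂) / (t₂ − t₁) = ln(110/40.2) / (99.2 − 24.0)
  = 1.007 / 75.20 = 0.01339 hr⁻¹
t½ = ln 2 / k = ln 2 / 0.01339 ≈ 51.8 hours

51.8 hours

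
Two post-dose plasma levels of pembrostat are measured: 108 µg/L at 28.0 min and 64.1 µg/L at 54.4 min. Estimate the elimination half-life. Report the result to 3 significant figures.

k = ln(C₁/C₂) / (t₂ − t₁) = ln(108/64.1) / (54.4 − 28.0)
  = 0.5217 / 26.40 = 0.01976 min⁻¹
t½ = ln 2 / k = ln 2 / 0.01976 ≈ 35.1 minutes

35.1 minutes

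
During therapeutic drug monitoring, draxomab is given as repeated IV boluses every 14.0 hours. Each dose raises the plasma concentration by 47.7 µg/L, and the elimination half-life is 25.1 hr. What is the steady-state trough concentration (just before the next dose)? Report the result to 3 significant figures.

101 µg/L

k = ln 2 / 25.1 = 0.02762 hr⁻¹
Fraction remaining after one interval: e^(−kτ) = e^(−0.02762 × 14.0) = 0.6794
R = 1 / (1 − 0.6794) = 3.119
Css,max = 47.7 × 3.119 = 148.8 µg/L
Css,min = Css,max × e^(−kτ) = 148.8 × 0.6794 ≈ 101 µg/L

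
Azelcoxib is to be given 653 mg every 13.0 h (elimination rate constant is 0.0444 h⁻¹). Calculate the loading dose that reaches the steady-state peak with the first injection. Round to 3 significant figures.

Accumulation ratio R = 1 / (1 − e^(−kτ)) = 1 / (1 − e^(−0.04440×13.0)) = 1 / (1 − 0.5615) = 2.280
Loading dose = maintenance dose × R = 653 × 2.280 ≈ 1490 mg

1490 mg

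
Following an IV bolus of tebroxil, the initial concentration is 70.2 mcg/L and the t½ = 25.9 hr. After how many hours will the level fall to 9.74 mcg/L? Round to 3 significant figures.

73.8 hours

k = ln 2 / 25.9 = 0.02676 hr⁻¹
C(t) = C₀ e^(−kt)  ⇒  t = ln(C₀/C) / k
t = ln(70.2/9.74) / 0.02676 = 1.975 / 0.02676 ≈ 73.8 hours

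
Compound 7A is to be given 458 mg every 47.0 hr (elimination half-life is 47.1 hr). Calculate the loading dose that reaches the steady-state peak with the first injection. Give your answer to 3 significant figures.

k = ln 2 / 47.1 = 0.01472 hr⁻¹
Accumulation ratio R = 1 / (1 − e^(−kτ)) = 1 / (1 − e^(−0.01472×47.0)) = 1 / (1 − 0.5007) = 2.003
Loading dose = maintenance dose × R = 458 × 2.003 ≈ 917 mg

917 mg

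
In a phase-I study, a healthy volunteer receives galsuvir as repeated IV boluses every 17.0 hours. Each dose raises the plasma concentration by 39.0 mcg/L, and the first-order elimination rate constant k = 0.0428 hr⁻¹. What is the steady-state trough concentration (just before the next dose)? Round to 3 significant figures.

Fraction remaining after one interval: e^(−kτ) = e^(−0.04280 × 17.0) = 0.4831
R = 1 / (1 − 0.4831) = 1.934
Css,max = 39.0 × 1.934 = 75.44 mcg/L
Css,min = Css,max × e^(−kτ) = 75.44 × 0.4831 ≈ 36.4 mcg/L

36.4 mcg/L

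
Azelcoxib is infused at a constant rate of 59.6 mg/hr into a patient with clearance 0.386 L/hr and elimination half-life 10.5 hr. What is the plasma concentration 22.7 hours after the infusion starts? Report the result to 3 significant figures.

120 µg/mL

Css = rate / CL = 59.6 / 0.386 = 154.4 µg/mL
k = ln 2 / 10.5 = 0.06601 hr⁻¹
C(t) = Css (1 − e^(−kt)) = 154.4 × (1 − e^(−1.499)) = 154.4 × 0.7765 ≈ 120 µg/mL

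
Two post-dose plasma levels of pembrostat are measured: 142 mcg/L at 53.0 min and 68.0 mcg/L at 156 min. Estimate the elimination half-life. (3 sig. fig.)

k = ln(C₁/C₂) / (t₂ − t₁) = ln(142/68.0) / (156 − 53.0)
  = 0.7363 / 103.0 = 0.007149 min⁻¹
t½ = ln 2 / k = ln 2 / 0.007149 ≈ 97.0 minutes

97.0 minutes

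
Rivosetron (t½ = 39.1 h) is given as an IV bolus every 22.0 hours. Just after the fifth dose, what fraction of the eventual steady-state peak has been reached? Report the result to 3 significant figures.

0.858

k = ln 2 / 39.1 = 0.01773 h⁻¹
f_n = 1 − e^(−nkτ) = 1 − e^(−5 × 0.01773 × 22.0) = 1 − e^(−1.950) = 1 − 0.1423 ≈ 0.858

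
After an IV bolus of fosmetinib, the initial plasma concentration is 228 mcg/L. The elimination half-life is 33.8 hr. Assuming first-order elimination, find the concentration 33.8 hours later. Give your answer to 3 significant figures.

k = ln 2 / 33.8 = 0.02051 hr⁻¹
33.8 hr is 1.000 half-lives, so C = 228 × (1/2)^1.000 = 228 × 0.5000 ≈ 114 mcg/L

114 mcg/L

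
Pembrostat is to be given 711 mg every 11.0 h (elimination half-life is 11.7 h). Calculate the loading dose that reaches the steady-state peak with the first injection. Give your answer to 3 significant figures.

k = ln 2 / 11.7 = 0.05924 h⁻¹
Accumulation ratio R = 1 / (1 − e^(−kτ)) = 1 / (1 − e^(−0.05924×11.0)) = 1 / (1 − 0.5212) = 2.088
Loading dose = maintenance dose × R = 711 × 2.088 ≈ 1480 mg

1480 mg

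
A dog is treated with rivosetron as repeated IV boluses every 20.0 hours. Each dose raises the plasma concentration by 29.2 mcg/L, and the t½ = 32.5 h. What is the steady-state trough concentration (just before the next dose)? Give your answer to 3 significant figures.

k = ln 2 / 32.5 = 0.02133 h⁻¹
Fraction remaining after one interval: e^(−kτ) = e^(−0.02133 × 20.0) = 0.6528
R = 1 / (1 − 0.6528) = 2.880
Css,max = 29.2 × 2.880 = 84.09 mcg/L
Css,min = Css,max × e^(−kτ) = 84.09 × 0.6528 ≈ 54.9 mcg/L

54.9 mcg/L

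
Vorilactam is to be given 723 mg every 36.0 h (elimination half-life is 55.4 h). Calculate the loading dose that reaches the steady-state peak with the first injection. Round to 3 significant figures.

1990 mg

k = ln 2 / 55.4 = 0.01251 h⁻¹
Accumulation ratio R = 1 / (1 − e^(−kτ)) = 1 / (1 − e^(−0.01251×36.0)) = 1 / (1 − 0.6374) = 2.758
Loading dose = maintenance dose × R = 723 × 2.758 ≈ 1990 mg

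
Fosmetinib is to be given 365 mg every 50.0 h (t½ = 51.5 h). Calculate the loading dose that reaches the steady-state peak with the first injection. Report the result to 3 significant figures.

k = ln 2 / 51.5 = 0.01346 h⁻¹
Accumulation ratio R = 1 / (1 − e^(−kτ)) = 1 / (1 − e^(−0.01346×50.0)) = 1 / (1 − 0.5102) = 2.042
Loading dose = maintenance dose × R = 365 × 2.042 ≈ 745 mg

745 mg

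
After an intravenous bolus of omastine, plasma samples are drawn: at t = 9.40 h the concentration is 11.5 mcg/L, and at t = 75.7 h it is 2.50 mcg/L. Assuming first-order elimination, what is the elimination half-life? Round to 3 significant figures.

30.1 hours

k = ln(C₁/C₂) / (t₂ − t₁) = ln(11.5/2.50) / (75.7 − 9.40)
  = 1.526 / 66.30 = 0.02302 h⁻¹
t½ = ln 2 / k = ln 2 / 0.02302 ≈ 30.1 hours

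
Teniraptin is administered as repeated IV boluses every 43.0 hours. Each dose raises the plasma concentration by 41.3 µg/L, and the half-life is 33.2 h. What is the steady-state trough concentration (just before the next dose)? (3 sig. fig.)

k = ln 2 / 33.2 = 0.02088 h⁻¹
Fraction remaining after one interval: e^(−kτ) = e^(−0.02088 × 43.0) = 0.4075
R = 1 / (1 − 0.4075) = 1.688
Css,max = 41.3 × 1.688 = 69.70 µg/L
Css,min = Css,max × e^(−kτ) = 69.70 × 0.4075 ≈ 28.4 µg/L

28.4 µg/L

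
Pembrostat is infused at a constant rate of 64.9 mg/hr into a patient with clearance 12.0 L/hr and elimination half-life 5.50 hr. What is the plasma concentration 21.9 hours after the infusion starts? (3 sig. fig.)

Css = rate / CL = 64.9 / 12.0 = 5.408 µg/mL
k = ln 2 / 5.50 = 0.1260 hr⁻¹
C(t) = Css (1 − e^(−kt)) = 5.408 × (1 − e^(−2.760)) = 5.408 × 0.9367 ≈ 5.07 µg/mL

5.07 µg/mL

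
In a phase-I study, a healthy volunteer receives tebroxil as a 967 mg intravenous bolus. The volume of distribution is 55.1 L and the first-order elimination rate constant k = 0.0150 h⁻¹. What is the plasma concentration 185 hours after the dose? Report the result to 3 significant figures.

C₀ = dose / V = 967 / 55.1 = 17.55 µg/mL
C(t) = C₀ e^(−kt) = 17.55 × e^(−0.01500 × 185) = 17.55 × e^(−2.775) = 17.55 × 0.06235 ≈ 1.09 µg/mL

1.09 µg/mL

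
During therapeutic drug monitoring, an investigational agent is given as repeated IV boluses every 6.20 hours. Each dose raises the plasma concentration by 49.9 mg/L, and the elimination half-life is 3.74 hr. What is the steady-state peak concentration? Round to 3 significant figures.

k = ln 2 / 3.74 = 0.1853 hr⁻¹
Fraction remaining after one interval: e^(−kτ) = e^(−0.1853 × 6.20) = 0.3169
R = 1 / (1 − 0.3169) = 1.464
Css,max = 49.9 × 1.464 ≈ 73.1 mg/L

73.1 mg/L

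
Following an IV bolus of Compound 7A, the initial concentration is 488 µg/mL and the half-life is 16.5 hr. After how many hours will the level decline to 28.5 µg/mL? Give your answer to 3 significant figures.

k = ln 2 / 16.5 = 0.04201 hr⁻¹
C(t) = C₀ e^(−kt)  ⇒  t = ln(C₀/C) / k
t = ln(488/28.5) / 0.04201 = 2.840 / 0.04201 ≈ 67.6 hours

67.6 hours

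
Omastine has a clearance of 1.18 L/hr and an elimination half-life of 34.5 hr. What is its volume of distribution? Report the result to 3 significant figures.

k = ln 2 / t½ = ln 2 / 34.5 = 0.02009 hr⁻¹
V = CL / k = 1.18 / 0.02009 ≈ 58.7 L

58.7 L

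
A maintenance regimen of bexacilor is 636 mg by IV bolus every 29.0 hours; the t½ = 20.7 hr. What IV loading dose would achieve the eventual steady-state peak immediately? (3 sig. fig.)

k = ln 2 / 20.7 = 0.03349 hr⁻¹
Accumulation ratio R = 1 / (1 − e^(−kτ)) = 1 / (1 − e^(−0.03349×29.0)) = 1 / (1 − 0.3787) = 1.609
Loading dose = maintenance dose × R = 636 × 1.609 ≈ 1020 mg

1020 mg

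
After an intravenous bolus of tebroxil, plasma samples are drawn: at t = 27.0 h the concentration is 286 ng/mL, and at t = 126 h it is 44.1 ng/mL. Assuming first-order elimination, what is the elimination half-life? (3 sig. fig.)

36.7 hours

k = ln(C₁/C₂) / (t₂ − t₁) = ln(286/44.1) / (126 − 27.0)
  = 1.870 / 99.00 = 0.01888 h⁻¹
t½ = ln 2 / k = ln 2 / 0.01888 ≈ 36.7 hours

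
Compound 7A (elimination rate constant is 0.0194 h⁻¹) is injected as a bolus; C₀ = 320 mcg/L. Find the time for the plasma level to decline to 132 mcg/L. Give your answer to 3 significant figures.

C(t) = C₀ e^(−kt)  ⇒  t = ln(C₀/C) / k
t = ln(320/132) / 0.01940 = 0.8855 / 0.01940 ≈ 45.6 hours

45.6 hours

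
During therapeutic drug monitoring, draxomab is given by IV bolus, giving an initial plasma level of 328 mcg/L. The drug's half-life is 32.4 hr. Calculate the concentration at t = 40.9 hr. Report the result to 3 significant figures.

137 mcg/L

k = ln 2 / 32.4 = 0.02139 hr⁻¹
40.9 hr is 1.262 half-lives, so C = 328 × (1/2)^1.262 = 328 × 0.4169 ≈ 137 mcg/L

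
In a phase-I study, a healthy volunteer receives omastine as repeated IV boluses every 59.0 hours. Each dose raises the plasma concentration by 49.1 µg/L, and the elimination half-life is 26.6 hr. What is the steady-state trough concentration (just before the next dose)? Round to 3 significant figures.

k = ln 2 / 26.6 = 0.02606 hr⁻¹
Fraction remaining after one interval: e^(−kτ) = e^(−0.02606 × 59.0) = 0.2149
R = 1 / (1 − 0.2149) = 1.274
Css,max = 49.1 × 1.274 = 62.54 µg/L
Css,min = Css,max × e^(−kτ) = 62.54 × 0.2149 ≈ 13.4 µg/L

13.4 µg/L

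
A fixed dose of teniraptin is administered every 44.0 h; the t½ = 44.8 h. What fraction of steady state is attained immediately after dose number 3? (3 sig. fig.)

k = ln 2 / 44.8 = 0.01547 h⁻¹
f_n = 1 − e^(−nkτ) = 1 − e^(−3 × 0.01547 × 44.0) = 1 − e^(−2.042) = 1 − 0.1297 ≈ 0.870

0.870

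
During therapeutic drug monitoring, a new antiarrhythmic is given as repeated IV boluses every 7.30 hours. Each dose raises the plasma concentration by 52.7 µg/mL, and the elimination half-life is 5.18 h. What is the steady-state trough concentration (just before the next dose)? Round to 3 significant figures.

k = ln 2 / 5.18 = 0.1338 h⁻¹
Fraction remaining after one interval: e^(−kτ) = e^(−0.1338 × 7.30) = 0.3765
R = 1 / (1 − 0.3765) = 1.604
Css,max = 52.7 × 1.604 = 84.52 µg/mL
Css,min = Css,max × e^(−kτ) = 84.52 × 0.3765 ≈ 31.8 µg/mL

31.8 µg/mL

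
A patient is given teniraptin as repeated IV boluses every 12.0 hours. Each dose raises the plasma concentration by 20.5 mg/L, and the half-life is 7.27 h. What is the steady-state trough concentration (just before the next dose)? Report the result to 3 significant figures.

9.58 mg/L

k = ln 2 / 7.27 = 0.09534 h⁻¹
Fraction remaining after one interval: e^(−kτ) = e^(−0.09534 × 12.0) = 0.3185
R = 1 / (1 − 0.3185) = 1.467
Css,max = 20.5 × 1.467 = 30.08 mg/L
Css,min = Css,max × e^(−kτ) = 30.08 × 0.3185 ≈ 9.58 mg/L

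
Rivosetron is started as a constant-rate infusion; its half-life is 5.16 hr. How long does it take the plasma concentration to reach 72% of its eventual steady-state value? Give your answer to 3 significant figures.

k = ln 2 / 5.16 = 0.1343 hr⁻¹
f = 1 − e^(−kt)  ⇒  t = −ln(1 − f) / k
t = −ln(1 − 0.72) / 0.1343 = 1.273 / 0.1343 ≈ 9.48 hours

9.48 hours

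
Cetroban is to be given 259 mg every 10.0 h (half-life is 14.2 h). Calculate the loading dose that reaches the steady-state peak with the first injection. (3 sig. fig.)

671 mg

k = ln 2 / 14.2 = 0.04881 h⁻¹
Accumulation ratio R = 1 / (1 − e^(−kτ)) = 1 / (1 − e^(−0.04881×10.0)) = 1 / (1 − 0.6138) = 2.589
Loading dose = maintenance dose × R = 259 × 2.589 ≈ 671 mg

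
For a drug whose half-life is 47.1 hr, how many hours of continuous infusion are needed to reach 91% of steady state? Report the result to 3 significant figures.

164 hours

k = ln 2 / 47.1 = 0.01472 hr⁻¹
f = 1 − e^(−kt)  ⇒  t = −ln(1 − f) / k
t = −ln(1 − 0.91) / 0.01472 = 2.408 / 0.01472 ≈ 164 hours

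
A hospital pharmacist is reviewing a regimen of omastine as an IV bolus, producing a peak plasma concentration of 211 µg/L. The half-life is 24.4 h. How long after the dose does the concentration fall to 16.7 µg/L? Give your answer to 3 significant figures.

k = ln 2 / 24.4 = 0.02841 h⁻¹
C(t) = C₀ e^(−kt)  ⇒  t = ln(C₀/C) / k
t = ln(211/16.7) / 0.02841 = 2.536 / 0.02841 ≈ 89.3 hours

89.3 hours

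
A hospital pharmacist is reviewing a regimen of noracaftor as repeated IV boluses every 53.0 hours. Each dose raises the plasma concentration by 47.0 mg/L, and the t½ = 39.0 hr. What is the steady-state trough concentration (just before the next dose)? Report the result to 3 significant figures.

k = ln 2 / 39.0 = 0.01777 hr⁻¹
Fraction remaining after one interval: e^(−kτ) = e^(−0.01777 × 53.0) = 0.3899
R = 1 / (1 − 0.3899) = 1.639
Css,max = 47.0 × 1.639 = 77.03 mg/L
Css,min = Css,max × e^(−kτ) = 77.03 × 0.3899 ≈ 30.0 mg/L

30.0 mg/L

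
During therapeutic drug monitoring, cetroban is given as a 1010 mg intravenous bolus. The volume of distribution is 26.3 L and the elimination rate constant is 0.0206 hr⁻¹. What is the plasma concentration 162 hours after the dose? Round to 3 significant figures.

1.36 µg/mL

C₀ = dose / V = 1010 / 26.3 = 38.40 µg/mL
C(t) = C₀ e^(−kt) = 38.40 × e^(−0.02060 × 162) = 38.40 × e^(−3.337) = 38.40 × 0.03554 ≈ 1.36 µg/mL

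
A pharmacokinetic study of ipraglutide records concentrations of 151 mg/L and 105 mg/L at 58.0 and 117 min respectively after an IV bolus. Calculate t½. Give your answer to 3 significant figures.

113 minutes

k = ln(C₁/C₂) / (t₂ − t₁) = ln(151/105) / (117 − 58.0)
  = 0.3633 / 59.00 = 0.006158 min⁻¹
t½ = ln 2 / k = ln 2 / 0.006158 ≈ 113 minutes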